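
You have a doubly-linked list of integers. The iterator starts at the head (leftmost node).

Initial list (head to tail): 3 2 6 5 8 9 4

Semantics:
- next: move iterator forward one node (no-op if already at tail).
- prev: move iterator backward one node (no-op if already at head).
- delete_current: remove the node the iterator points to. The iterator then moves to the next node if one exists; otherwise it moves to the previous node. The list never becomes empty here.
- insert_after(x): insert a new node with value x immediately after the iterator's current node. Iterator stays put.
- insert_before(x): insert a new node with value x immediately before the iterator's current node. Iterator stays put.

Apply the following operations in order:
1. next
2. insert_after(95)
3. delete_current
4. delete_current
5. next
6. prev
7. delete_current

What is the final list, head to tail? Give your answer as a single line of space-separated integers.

After 1 (next): list=[3, 2, 6, 5, 8, 9, 4] cursor@2
After 2 (insert_after(95)): list=[3, 2, 95, 6, 5, 8, 9, 4] cursor@2
After 3 (delete_current): list=[3, 95, 6, 5, 8, 9, 4] cursor@95
After 4 (delete_current): list=[3, 6, 5, 8, 9, 4] cursor@6
After 5 (next): list=[3, 6, 5, 8, 9, 4] cursor@5
After 6 (prev): list=[3, 6, 5, 8, 9, 4] cursor@6
After 7 (delete_current): list=[3, 5, 8, 9, 4] cursor@5

Answer: 3 5 8 9 4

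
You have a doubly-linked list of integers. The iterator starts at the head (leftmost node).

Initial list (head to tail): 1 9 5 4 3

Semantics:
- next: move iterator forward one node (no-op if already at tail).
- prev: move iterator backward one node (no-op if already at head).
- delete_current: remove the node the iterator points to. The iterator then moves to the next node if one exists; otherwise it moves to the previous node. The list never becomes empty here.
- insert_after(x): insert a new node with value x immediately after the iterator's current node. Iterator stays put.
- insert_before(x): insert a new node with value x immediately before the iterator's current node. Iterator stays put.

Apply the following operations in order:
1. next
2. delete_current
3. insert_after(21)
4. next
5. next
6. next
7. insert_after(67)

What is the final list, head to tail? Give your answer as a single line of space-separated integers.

After 1 (next): list=[1, 9, 5, 4, 3] cursor@9
After 2 (delete_current): list=[1, 5, 4, 3] cursor@5
After 3 (insert_after(21)): list=[1, 5, 21, 4, 3] cursor@5
After 4 (next): list=[1, 5, 21, 4, 3] cursor@21
After 5 (next): list=[1, 5, 21, 4, 3] cursor@4
After 6 (next): list=[1, 5, 21, 4, 3] cursor@3
After 7 (insert_after(67)): list=[1, 5, 21, 4, 3, 67] cursor@3

Answer: 1 5 21 4 3 67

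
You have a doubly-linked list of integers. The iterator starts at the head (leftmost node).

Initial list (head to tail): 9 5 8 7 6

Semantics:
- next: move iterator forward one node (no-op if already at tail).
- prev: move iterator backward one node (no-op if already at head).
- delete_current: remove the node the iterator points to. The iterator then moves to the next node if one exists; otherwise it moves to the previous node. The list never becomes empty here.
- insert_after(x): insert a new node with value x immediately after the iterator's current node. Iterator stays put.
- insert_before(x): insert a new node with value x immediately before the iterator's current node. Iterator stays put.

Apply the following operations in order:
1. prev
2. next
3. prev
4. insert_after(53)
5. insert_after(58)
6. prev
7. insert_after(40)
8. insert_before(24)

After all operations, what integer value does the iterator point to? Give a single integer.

After 1 (prev): list=[9, 5, 8, 7, 6] cursor@9
After 2 (next): list=[9, 5, 8, 7, 6] cursor@5
After 3 (prev): list=[9, 5, 8, 7, 6] cursor@9
After 4 (insert_after(53)): list=[9, 53, 5, 8, 7, 6] cursor@9
After 5 (insert_after(58)): list=[9, 58, 53, 5, 8, 7, 6] cursor@9
After 6 (prev): list=[9, 58, 53, 5, 8, 7, 6] cursor@9
After 7 (insert_after(40)): list=[9, 40, 58, 53, 5, 8, 7, 6] cursor@9
After 8 (insert_before(24)): list=[24, 9, 40, 58, 53, 5, 8, 7, 6] cursor@9

Answer: 9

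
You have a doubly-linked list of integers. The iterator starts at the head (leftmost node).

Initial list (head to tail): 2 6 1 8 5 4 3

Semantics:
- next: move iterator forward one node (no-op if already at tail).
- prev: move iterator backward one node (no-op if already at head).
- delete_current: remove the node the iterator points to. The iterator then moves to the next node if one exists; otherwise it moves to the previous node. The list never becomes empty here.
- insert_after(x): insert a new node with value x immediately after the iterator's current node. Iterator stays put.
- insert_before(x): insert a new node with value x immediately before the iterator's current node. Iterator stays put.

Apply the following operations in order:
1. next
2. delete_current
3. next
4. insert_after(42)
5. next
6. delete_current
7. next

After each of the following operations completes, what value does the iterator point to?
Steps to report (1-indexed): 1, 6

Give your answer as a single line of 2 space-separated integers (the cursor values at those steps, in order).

Answer: 6 5

Derivation:
After 1 (next): list=[2, 6, 1, 8, 5, 4, 3] cursor@6
After 2 (delete_current): list=[2, 1, 8, 5, 4, 3] cursor@1
After 3 (next): list=[2, 1, 8, 5, 4, 3] cursor@8
After 4 (insert_after(42)): list=[2, 1, 8, 42, 5, 4, 3] cursor@8
After 5 (next): list=[2, 1, 8, 42, 5, 4, 3] cursor@42
After 6 (delete_current): list=[2, 1, 8, 5, 4, 3] cursor@5
After 7 (next): list=[2, 1, 8, 5, 4, 3] cursor@4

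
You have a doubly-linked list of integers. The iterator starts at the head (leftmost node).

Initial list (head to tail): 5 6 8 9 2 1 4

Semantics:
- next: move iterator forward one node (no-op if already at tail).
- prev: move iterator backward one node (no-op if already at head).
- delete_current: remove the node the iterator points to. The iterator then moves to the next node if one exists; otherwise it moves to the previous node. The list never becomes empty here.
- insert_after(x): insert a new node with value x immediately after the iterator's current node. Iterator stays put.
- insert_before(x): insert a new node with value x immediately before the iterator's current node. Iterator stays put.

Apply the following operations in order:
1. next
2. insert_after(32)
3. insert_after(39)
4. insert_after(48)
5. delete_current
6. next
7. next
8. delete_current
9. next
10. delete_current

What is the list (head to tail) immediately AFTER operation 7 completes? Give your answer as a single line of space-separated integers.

After 1 (next): list=[5, 6, 8, 9, 2, 1, 4] cursor@6
After 2 (insert_after(32)): list=[5, 6, 32, 8, 9, 2, 1, 4] cursor@6
After 3 (insert_after(39)): list=[5, 6, 39, 32, 8, 9, 2, 1, 4] cursor@6
After 4 (insert_after(48)): list=[5, 6, 48, 39, 32, 8, 9, 2, 1, 4] cursor@6
After 5 (delete_current): list=[5, 48, 39, 32, 8, 9, 2, 1, 4] cursor@48
After 6 (next): list=[5, 48, 39, 32, 8, 9, 2, 1, 4] cursor@39
After 7 (next): list=[5, 48, 39, 32, 8, 9, 2, 1, 4] cursor@32

Answer: 5 48 39 32 8 9 2 1 4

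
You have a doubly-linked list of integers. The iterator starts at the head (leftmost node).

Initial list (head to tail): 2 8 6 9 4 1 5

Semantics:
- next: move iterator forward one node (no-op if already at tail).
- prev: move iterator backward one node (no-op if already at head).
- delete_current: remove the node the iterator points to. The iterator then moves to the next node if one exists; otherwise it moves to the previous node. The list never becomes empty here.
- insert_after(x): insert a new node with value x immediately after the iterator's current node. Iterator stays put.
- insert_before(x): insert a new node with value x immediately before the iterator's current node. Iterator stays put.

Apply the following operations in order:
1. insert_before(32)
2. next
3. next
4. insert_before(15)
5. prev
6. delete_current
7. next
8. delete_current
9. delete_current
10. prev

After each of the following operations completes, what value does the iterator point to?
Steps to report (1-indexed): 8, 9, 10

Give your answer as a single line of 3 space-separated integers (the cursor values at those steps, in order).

After 1 (insert_before(32)): list=[32, 2, 8, 6, 9, 4, 1, 5] cursor@2
After 2 (next): list=[32, 2, 8, 6, 9, 4, 1, 5] cursor@8
After 3 (next): list=[32, 2, 8, 6, 9, 4, 1, 5] cursor@6
After 4 (insert_before(15)): list=[32, 2, 8, 15, 6, 9, 4, 1, 5] cursor@6
After 5 (prev): list=[32, 2, 8, 15, 6, 9, 4, 1, 5] cursor@15
After 6 (delete_current): list=[32, 2, 8, 6, 9, 4, 1, 5] cursor@6
After 7 (next): list=[32, 2, 8, 6, 9, 4, 1, 5] cursor@9
After 8 (delete_current): list=[32, 2, 8, 6, 4, 1, 5] cursor@4
After 9 (delete_current): list=[32, 2, 8, 6, 1, 5] cursor@1
After 10 (prev): list=[32, 2, 8, 6, 1, 5] cursor@6

Answer: 4 1 6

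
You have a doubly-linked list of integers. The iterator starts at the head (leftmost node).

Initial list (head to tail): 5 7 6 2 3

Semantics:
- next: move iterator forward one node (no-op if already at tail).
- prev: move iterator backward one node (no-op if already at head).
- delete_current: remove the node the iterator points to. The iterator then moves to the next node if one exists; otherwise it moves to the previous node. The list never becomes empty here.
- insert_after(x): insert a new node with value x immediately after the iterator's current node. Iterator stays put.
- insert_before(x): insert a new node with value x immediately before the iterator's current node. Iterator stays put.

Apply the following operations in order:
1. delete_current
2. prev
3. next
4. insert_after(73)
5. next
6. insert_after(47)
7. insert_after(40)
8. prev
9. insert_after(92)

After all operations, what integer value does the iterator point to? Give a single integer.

Answer: 6

Derivation:
After 1 (delete_current): list=[7, 6, 2, 3] cursor@7
After 2 (prev): list=[7, 6, 2, 3] cursor@7
After 3 (next): list=[7, 6, 2, 3] cursor@6
After 4 (insert_after(73)): list=[7, 6, 73, 2, 3] cursor@6
After 5 (next): list=[7, 6, 73, 2, 3] cursor@73
After 6 (insert_after(47)): list=[7, 6, 73, 47, 2, 3] cursor@73
After 7 (insert_after(40)): list=[7, 6, 73, 40, 47, 2, 3] cursor@73
After 8 (prev): list=[7, 6, 73, 40, 47, 2, 3] cursor@6
After 9 (insert_after(92)): list=[7, 6, 92, 73, 40, 47, 2, 3] cursor@6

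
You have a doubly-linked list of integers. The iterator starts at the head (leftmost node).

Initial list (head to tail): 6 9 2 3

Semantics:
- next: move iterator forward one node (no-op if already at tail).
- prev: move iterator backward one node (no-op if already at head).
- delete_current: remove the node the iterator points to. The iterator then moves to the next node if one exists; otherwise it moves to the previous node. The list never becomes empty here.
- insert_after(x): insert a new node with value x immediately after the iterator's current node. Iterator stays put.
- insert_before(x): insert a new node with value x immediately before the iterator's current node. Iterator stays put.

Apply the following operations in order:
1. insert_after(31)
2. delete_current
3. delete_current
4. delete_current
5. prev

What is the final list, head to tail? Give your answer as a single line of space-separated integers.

After 1 (insert_after(31)): list=[6, 31, 9, 2, 3] cursor@6
After 2 (delete_current): list=[31, 9, 2, 3] cursor@31
After 3 (delete_current): list=[9, 2, 3] cursor@9
After 4 (delete_current): list=[2, 3] cursor@2
After 5 (prev): list=[2, 3] cursor@2

Answer: 2 3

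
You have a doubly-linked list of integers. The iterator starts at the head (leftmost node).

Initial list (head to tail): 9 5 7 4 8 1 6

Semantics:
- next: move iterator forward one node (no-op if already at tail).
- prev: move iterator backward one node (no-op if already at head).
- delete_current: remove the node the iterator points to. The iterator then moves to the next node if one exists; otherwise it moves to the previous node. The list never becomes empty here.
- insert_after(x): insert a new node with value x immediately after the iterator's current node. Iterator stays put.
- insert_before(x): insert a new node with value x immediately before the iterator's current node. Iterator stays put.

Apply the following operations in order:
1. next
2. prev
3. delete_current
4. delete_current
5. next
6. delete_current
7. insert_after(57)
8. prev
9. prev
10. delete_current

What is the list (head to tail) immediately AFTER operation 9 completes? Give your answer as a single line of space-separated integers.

Answer: 7 8 57 1 6

Derivation:
After 1 (next): list=[9, 5, 7, 4, 8, 1, 6] cursor@5
After 2 (prev): list=[9, 5, 7, 4, 8, 1, 6] cursor@9
After 3 (delete_current): list=[5, 7, 4, 8, 1, 6] cursor@5
After 4 (delete_current): list=[7, 4, 8, 1, 6] cursor@7
After 5 (next): list=[7, 4, 8, 1, 6] cursor@4
After 6 (delete_current): list=[7, 8, 1, 6] cursor@8
After 7 (insert_after(57)): list=[7, 8, 57, 1, 6] cursor@8
After 8 (prev): list=[7, 8, 57, 1, 6] cursor@7
After 9 (prev): list=[7, 8, 57, 1, 6] cursor@7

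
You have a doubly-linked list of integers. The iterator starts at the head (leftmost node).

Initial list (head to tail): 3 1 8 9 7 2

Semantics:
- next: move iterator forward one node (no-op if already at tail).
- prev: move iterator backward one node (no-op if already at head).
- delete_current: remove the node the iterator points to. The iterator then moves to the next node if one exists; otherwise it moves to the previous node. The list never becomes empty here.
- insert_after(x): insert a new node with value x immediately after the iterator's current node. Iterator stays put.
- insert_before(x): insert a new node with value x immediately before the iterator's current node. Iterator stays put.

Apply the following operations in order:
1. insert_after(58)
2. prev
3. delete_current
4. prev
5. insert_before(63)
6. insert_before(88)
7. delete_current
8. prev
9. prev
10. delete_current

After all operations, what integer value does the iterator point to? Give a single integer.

Answer: 88

Derivation:
After 1 (insert_after(58)): list=[3, 58, 1, 8, 9, 7, 2] cursor@3
After 2 (prev): list=[3, 58, 1, 8, 9, 7, 2] cursor@3
After 3 (delete_current): list=[58, 1, 8, 9, 7, 2] cursor@58
After 4 (prev): list=[58, 1, 8, 9, 7, 2] cursor@58
After 5 (insert_before(63)): list=[63, 58, 1, 8, 9, 7, 2] cursor@58
After 6 (insert_before(88)): list=[63, 88, 58, 1, 8, 9, 7, 2] cursor@58
After 7 (delete_current): list=[63, 88, 1, 8, 9, 7, 2] cursor@1
After 8 (prev): list=[63, 88, 1, 8, 9, 7, 2] cursor@88
After 9 (prev): list=[63, 88, 1, 8, 9, 7, 2] cursor@63
After 10 (delete_current): list=[88, 1, 8, 9, 7, 2] cursor@88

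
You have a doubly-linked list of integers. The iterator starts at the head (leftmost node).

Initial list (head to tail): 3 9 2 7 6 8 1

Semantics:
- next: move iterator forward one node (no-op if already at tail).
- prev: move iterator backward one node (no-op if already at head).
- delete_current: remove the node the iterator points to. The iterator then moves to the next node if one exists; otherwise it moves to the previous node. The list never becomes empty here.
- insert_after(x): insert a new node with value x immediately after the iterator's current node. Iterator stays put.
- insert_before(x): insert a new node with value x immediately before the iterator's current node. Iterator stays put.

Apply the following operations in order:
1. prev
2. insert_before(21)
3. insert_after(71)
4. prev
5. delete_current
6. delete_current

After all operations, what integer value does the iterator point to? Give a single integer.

Answer: 71

Derivation:
After 1 (prev): list=[3, 9, 2, 7, 6, 8, 1] cursor@3
After 2 (insert_before(21)): list=[21, 3, 9, 2, 7, 6, 8, 1] cursor@3
After 3 (insert_after(71)): list=[21, 3, 71, 9, 2, 7, 6, 8, 1] cursor@3
After 4 (prev): list=[21, 3, 71, 9, 2, 7, 6, 8, 1] cursor@21
After 5 (delete_current): list=[3, 71, 9, 2, 7, 6, 8, 1] cursor@3
After 6 (delete_current): list=[71, 9, 2, 7, 6, 8, 1] cursor@71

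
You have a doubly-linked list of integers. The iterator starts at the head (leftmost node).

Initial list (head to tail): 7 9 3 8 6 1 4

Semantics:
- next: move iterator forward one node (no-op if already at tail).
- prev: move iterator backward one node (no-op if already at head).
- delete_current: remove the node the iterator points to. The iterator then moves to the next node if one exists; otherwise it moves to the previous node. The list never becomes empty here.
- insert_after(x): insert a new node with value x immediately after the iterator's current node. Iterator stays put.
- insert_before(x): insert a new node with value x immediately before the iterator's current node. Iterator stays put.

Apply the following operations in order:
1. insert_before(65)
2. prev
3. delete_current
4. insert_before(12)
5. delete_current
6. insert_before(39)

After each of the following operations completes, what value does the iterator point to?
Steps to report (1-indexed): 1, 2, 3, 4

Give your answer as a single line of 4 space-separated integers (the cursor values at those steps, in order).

Answer: 7 65 7 7

Derivation:
After 1 (insert_before(65)): list=[65, 7, 9, 3, 8, 6, 1, 4] cursor@7
After 2 (prev): list=[65, 7, 9, 3, 8, 6, 1, 4] cursor@65
After 3 (delete_current): list=[7, 9, 3, 8, 6, 1, 4] cursor@7
After 4 (insert_before(12)): list=[12, 7, 9, 3, 8, 6, 1, 4] cursor@7
After 5 (delete_current): list=[12, 9, 3, 8, 6, 1, 4] cursor@9
After 6 (insert_before(39)): list=[12, 39, 9, 3, 8, 6, 1, 4] cursor@9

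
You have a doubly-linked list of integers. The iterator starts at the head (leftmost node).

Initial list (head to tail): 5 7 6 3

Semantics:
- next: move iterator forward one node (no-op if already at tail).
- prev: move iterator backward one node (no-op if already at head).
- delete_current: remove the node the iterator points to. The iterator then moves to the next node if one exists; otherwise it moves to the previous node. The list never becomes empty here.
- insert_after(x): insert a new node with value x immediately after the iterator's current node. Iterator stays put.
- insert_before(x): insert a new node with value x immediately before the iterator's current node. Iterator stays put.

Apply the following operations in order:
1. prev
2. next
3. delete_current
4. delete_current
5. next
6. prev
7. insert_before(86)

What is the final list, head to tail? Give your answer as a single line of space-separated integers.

Answer: 86 5 3

Derivation:
After 1 (prev): list=[5, 7, 6, 3] cursor@5
After 2 (next): list=[5, 7, 6, 3] cursor@7
After 3 (delete_current): list=[5, 6, 3] cursor@6
After 4 (delete_current): list=[5, 3] cursor@3
After 5 (next): list=[5, 3] cursor@3
After 6 (prev): list=[5, 3] cursor@5
After 7 (insert_before(86)): list=[86, 5, 3] cursor@5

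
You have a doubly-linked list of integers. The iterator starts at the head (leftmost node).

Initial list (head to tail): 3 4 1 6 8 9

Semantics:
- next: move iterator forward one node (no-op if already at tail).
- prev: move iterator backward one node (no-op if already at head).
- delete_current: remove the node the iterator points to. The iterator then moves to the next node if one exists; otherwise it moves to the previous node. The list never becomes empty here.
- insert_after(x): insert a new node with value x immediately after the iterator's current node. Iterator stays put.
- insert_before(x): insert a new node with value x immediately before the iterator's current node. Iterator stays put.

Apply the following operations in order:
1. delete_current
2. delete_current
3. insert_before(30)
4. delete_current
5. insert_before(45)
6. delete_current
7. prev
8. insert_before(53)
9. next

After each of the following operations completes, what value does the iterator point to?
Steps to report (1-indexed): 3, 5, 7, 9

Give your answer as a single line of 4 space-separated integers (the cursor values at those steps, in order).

Answer: 1 6 45 8

Derivation:
After 1 (delete_current): list=[4, 1, 6, 8, 9] cursor@4
After 2 (delete_current): list=[1, 6, 8, 9] cursor@1
After 3 (insert_before(30)): list=[30, 1, 6, 8, 9] cursor@1
After 4 (delete_current): list=[30, 6, 8, 9] cursor@6
After 5 (insert_before(45)): list=[30, 45, 6, 8, 9] cursor@6
After 6 (delete_current): list=[30, 45, 8, 9] cursor@8
After 7 (prev): list=[30, 45, 8, 9] cursor@45
After 8 (insert_before(53)): list=[30, 53, 45, 8, 9] cursor@45
After 9 (next): list=[30, 53, 45, 8, 9] cursor@8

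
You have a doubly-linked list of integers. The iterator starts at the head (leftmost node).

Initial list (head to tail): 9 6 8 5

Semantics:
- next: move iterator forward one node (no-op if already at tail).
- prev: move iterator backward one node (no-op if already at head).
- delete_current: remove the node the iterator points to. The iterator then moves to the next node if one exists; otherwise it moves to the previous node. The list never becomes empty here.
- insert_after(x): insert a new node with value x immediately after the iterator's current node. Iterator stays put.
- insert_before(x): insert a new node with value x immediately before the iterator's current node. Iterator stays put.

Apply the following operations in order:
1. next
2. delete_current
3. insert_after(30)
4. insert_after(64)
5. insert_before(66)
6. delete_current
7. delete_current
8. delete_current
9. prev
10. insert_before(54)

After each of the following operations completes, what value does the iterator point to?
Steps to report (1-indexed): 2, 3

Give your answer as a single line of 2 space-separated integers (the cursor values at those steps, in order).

Answer: 8 8

Derivation:
After 1 (next): list=[9, 6, 8, 5] cursor@6
After 2 (delete_current): list=[9, 8, 5] cursor@8
After 3 (insert_after(30)): list=[9, 8, 30, 5] cursor@8
After 4 (insert_after(64)): list=[9, 8, 64, 30, 5] cursor@8
After 5 (insert_before(66)): list=[9, 66, 8, 64, 30, 5] cursor@8
After 6 (delete_current): list=[9, 66, 64, 30, 5] cursor@64
After 7 (delete_current): list=[9, 66, 30, 5] cursor@30
After 8 (delete_current): list=[9, 66, 5] cursor@5
After 9 (prev): list=[9, 66, 5] cursor@66
After 10 (insert_before(54)): list=[9, 54, 66, 5] cursor@66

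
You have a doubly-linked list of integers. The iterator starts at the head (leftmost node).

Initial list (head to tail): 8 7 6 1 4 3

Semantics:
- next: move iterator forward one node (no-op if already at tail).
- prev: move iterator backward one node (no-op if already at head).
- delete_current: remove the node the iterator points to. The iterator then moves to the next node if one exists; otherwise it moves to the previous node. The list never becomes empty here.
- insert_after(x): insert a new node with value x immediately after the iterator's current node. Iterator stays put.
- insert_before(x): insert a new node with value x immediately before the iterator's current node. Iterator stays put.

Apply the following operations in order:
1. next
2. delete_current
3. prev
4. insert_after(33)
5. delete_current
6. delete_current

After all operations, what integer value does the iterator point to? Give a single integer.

Answer: 6

Derivation:
After 1 (next): list=[8, 7, 6, 1, 4, 3] cursor@7
After 2 (delete_current): list=[8, 6, 1, 4, 3] cursor@6
After 3 (prev): list=[8, 6, 1, 4, 3] cursor@8
After 4 (insert_after(33)): list=[8, 33, 6, 1, 4, 3] cursor@8
After 5 (delete_current): list=[33, 6, 1, 4, 3] cursor@33
After 6 (delete_current): list=[6, 1, 4, 3] cursor@6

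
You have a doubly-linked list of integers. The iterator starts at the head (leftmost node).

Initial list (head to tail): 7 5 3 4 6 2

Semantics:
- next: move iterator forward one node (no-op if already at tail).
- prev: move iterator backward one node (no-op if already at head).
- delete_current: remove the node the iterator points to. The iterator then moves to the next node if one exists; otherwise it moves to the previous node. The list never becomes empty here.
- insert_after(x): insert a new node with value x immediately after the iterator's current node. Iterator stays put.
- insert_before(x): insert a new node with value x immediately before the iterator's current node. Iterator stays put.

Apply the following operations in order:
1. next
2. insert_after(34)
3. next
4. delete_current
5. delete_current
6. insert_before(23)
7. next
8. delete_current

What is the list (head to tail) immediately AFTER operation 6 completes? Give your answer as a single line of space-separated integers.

After 1 (next): list=[7, 5, 3, 4, 6, 2] cursor@5
After 2 (insert_after(34)): list=[7, 5, 34, 3, 4, 6, 2] cursor@5
After 3 (next): list=[7, 5, 34, 3, 4, 6, 2] cursor@34
After 4 (delete_current): list=[7, 5, 3, 4, 6, 2] cursor@3
After 5 (delete_current): list=[7, 5, 4, 6, 2] cursor@4
After 6 (insert_before(23)): list=[7, 5, 23, 4, 6, 2] cursor@4

Answer: 7 5 23 4 6 2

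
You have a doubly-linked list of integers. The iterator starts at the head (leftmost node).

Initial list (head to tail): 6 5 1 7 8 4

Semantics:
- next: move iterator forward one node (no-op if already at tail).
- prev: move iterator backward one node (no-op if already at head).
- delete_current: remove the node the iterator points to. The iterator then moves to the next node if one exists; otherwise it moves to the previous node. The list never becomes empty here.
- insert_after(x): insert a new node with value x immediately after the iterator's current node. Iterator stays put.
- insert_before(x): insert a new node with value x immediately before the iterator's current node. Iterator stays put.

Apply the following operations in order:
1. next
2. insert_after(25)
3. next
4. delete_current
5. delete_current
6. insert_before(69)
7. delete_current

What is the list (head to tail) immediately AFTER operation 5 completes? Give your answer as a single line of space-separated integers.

After 1 (next): list=[6, 5, 1, 7, 8, 4] cursor@5
After 2 (insert_after(25)): list=[6, 5, 25, 1, 7, 8, 4] cursor@5
After 3 (next): list=[6, 5, 25, 1, 7, 8, 4] cursor@25
After 4 (delete_current): list=[6, 5, 1, 7, 8, 4] cursor@1
After 5 (delete_current): list=[6, 5, 7, 8, 4] cursor@7

Answer: 6 5 7 8 4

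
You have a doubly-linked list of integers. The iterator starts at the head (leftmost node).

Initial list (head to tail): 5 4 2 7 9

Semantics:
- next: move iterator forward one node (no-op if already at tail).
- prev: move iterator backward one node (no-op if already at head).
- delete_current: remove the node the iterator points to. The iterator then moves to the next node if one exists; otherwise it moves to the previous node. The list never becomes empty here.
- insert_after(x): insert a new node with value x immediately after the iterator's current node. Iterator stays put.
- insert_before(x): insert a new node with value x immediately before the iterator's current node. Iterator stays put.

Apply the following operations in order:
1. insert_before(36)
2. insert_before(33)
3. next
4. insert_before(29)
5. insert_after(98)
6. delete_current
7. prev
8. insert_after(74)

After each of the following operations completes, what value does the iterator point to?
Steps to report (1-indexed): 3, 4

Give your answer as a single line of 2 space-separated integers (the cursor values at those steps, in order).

Answer: 4 4

Derivation:
After 1 (insert_before(36)): list=[36, 5, 4, 2, 7, 9] cursor@5
After 2 (insert_before(33)): list=[36, 33, 5, 4, 2, 7, 9] cursor@5
After 3 (next): list=[36, 33, 5, 4, 2, 7, 9] cursor@4
After 4 (insert_before(29)): list=[36, 33, 5, 29, 4, 2, 7, 9] cursor@4
After 5 (insert_after(98)): list=[36, 33, 5, 29, 4, 98, 2, 7, 9] cursor@4
After 6 (delete_current): list=[36, 33, 5, 29, 98, 2, 7, 9] cursor@98
After 7 (prev): list=[36, 33, 5, 29, 98, 2, 7, 9] cursor@29
After 8 (insert_after(74)): list=[36, 33, 5, 29, 74, 98, 2, 7, 9] cursor@29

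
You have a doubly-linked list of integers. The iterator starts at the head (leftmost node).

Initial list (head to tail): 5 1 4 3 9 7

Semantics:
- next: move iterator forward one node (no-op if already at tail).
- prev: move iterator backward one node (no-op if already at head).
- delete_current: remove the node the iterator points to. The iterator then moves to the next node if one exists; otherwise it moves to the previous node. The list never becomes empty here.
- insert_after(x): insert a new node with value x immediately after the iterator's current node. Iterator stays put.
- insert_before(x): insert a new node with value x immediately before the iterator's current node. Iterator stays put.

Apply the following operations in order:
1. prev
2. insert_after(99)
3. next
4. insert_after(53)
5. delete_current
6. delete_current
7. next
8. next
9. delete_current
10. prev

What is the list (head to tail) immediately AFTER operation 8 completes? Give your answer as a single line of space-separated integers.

Answer: 5 1 4 3 9 7

Derivation:
After 1 (prev): list=[5, 1, 4, 3, 9, 7] cursor@5
After 2 (insert_after(99)): list=[5, 99, 1, 4, 3, 9, 7] cursor@5
After 3 (next): list=[5, 99, 1, 4, 3, 9, 7] cursor@99
After 4 (insert_after(53)): list=[5, 99, 53, 1, 4, 3, 9, 7] cursor@99
After 5 (delete_current): list=[5, 53, 1, 4, 3, 9, 7] cursor@53
After 6 (delete_current): list=[5, 1, 4, 3, 9, 7] cursor@1
After 7 (next): list=[5, 1, 4, 3, 9, 7] cursor@4
After 8 (next): list=[5, 1, 4, 3, 9, 7] cursor@3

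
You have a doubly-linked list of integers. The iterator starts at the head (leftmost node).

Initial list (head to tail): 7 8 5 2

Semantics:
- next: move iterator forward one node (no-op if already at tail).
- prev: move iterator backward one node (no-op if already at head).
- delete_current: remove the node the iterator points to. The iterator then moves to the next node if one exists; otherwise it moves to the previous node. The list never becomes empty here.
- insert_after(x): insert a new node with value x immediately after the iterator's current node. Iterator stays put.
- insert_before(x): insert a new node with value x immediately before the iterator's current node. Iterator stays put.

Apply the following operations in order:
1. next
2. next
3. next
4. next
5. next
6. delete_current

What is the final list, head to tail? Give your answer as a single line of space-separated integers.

Answer: 7 8 5

Derivation:
After 1 (next): list=[7, 8, 5, 2] cursor@8
After 2 (next): list=[7, 8, 5, 2] cursor@5
After 3 (next): list=[7, 8, 5, 2] cursor@2
After 4 (next): list=[7, 8, 5, 2] cursor@2
After 5 (next): list=[7, 8, 5, 2] cursor@2
After 6 (delete_current): list=[7, 8, 5] cursor@5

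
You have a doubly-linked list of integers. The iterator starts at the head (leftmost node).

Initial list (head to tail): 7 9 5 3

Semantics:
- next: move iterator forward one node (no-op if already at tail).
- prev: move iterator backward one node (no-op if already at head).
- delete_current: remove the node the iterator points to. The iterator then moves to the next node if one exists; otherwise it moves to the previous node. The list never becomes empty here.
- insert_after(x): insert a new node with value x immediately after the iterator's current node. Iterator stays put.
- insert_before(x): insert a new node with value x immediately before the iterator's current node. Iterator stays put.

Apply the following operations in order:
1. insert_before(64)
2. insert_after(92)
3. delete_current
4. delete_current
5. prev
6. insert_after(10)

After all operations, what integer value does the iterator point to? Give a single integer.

Answer: 64

Derivation:
After 1 (insert_before(64)): list=[64, 7, 9, 5, 3] cursor@7
After 2 (insert_after(92)): list=[64, 7, 92, 9, 5, 3] cursor@7
After 3 (delete_current): list=[64, 92, 9, 5, 3] cursor@92
After 4 (delete_current): list=[64, 9, 5, 3] cursor@9
After 5 (prev): list=[64, 9, 5, 3] cursor@64
After 6 (insert_after(10)): list=[64, 10, 9, 5, 3] cursor@64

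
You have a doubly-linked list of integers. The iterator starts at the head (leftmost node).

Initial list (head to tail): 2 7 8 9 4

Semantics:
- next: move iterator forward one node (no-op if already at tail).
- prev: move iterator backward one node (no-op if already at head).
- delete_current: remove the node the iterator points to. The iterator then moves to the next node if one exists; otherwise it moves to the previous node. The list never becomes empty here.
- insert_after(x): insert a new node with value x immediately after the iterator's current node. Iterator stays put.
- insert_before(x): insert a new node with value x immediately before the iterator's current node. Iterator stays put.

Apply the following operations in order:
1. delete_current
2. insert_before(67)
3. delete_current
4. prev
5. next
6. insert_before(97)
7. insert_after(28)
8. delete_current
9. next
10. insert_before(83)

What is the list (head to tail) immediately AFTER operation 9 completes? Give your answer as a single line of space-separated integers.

Answer: 67 97 28 9 4

Derivation:
After 1 (delete_current): list=[7, 8, 9, 4] cursor@7
After 2 (insert_before(67)): list=[67, 7, 8, 9, 4] cursor@7
After 3 (delete_current): list=[67, 8, 9, 4] cursor@8
After 4 (prev): list=[67, 8, 9, 4] cursor@67
After 5 (next): list=[67, 8, 9, 4] cursor@8
After 6 (insert_before(97)): list=[67, 97, 8, 9, 4] cursor@8
After 7 (insert_after(28)): list=[67, 97, 8, 28, 9, 4] cursor@8
After 8 (delete_current): list=[67, 97, 28, 9, 4] cursor@28
After 9 (next): list=[67, 97, 28, 9, 4] cursor@9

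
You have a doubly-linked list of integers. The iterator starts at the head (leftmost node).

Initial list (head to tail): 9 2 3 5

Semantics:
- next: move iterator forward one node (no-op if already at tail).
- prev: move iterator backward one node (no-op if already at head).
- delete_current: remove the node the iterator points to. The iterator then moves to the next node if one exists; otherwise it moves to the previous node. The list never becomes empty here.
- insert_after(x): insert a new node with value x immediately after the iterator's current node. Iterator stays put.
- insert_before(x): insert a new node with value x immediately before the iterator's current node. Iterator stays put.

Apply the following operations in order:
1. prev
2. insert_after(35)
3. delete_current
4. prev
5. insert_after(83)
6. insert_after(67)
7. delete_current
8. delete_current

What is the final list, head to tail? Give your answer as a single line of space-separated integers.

Answer: 83 2 3 5

Derivation:
After 1 (prev): list=[9, 2, 3, 5] cursor@9
After 2 (insert_after(35)): list=[9, 35, 2, 3, 5] cursor@9
After 3 (delete_current): list=[35, 2, 3, 5] cursor@35
After 4 (prev): list=[35, 2, 3, 5] cursor@35
After 5 (insert_after(83)): list=[35, 83, 2, 3, 5] cursor@35
After 6 (insert_after(67)): list=[35, 67, 83, 2, 3, 5] cursor@35
After 7 (delete_current): list=[67, 83, 2, 3, 5] cursor@67
After 8 (delete_current): list=[83, 2, 3, 5] cursor@83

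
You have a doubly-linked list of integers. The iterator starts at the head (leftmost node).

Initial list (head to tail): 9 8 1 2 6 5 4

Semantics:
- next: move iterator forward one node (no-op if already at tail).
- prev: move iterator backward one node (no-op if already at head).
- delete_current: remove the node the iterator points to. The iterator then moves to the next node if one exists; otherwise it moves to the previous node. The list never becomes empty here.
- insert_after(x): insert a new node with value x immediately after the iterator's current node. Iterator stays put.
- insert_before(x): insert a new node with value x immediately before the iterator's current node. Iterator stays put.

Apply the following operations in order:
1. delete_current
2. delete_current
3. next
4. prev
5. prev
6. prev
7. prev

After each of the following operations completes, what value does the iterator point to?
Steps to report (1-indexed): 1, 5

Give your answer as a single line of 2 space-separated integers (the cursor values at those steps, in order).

After 1 (delete_current): list=[8, 1, 2, 6, 5, 4] cursor@8
After 2 (delete_current): list=[1, 2, 6, 5, 4] cursor@1
After 3 (next): list=[1, 2, 6, 5, 4] cursor@2
After 4 (prev): list=[1, 2, 6, 5, 4] cursor@1
After 5 (prev): list=[1, 2, 6, 5, 4] cursor@1
After 6 (prev): list=[1, 2, 6, 5, 4] cursor@1
After 7 (prev): list=[1, 2, 6, 5, 4] cursor@1

Answer: 8 1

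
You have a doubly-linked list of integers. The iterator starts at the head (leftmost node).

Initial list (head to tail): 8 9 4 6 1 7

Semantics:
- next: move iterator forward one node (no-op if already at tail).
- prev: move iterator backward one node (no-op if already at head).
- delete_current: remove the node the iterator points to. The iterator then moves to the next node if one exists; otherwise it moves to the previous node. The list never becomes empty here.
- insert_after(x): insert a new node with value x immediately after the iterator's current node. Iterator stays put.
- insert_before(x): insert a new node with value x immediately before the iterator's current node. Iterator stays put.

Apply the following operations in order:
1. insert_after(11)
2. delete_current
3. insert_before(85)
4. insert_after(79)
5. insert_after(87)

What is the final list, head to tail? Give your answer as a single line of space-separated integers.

Answer: 85 11 87 79 9 4 6 1 7

Derivation:
After 1 (insert_after(11)): list=[8, 11, 9, 4, 6, 1, 7] cursor@8
After 2 (delete_current): list=[11, 9, 4, 6, 1, 7] cursor@11
After 3 (insert_before(85)): list=[85, 11, 9, 4, 6, 1, 7] cursor@11
After 4 (insert_after(79)): list=[85, 11, 79, 9, 4, 6, 1, 7] cursor@11
After 5 (insert_after(87)): list=[85, 11, 87, 79, 9, 4, 6, 1, 7] cursor@11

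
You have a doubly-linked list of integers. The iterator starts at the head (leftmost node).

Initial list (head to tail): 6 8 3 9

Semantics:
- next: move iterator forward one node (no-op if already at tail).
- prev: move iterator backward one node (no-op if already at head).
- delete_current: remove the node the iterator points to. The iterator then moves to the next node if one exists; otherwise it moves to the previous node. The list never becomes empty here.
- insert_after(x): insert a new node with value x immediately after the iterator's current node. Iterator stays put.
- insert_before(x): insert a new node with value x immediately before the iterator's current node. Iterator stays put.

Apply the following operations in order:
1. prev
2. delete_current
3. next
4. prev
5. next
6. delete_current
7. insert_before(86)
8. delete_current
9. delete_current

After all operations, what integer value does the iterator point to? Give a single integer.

After 1 (prev): list=[6, 8, 3, 9] cursor@6
After 2 (delete_current): list=[8, 3, 9] cursor@8
After 3 (next): list=[8, 3, 9] cursor@3
After 4 (prev): list=[8, 3, 9] cursor@8
After 5 (next): list=[8, 3, 9] cursor@3
After 6 (delete_current): list=[8, 9] cursor@9
After 7 (insert_before(86)): list=[8, 86, 9] cursor@9
After 8 (delete_current): list=[8, 86] cursor@86
After 9 (delete_current): list=[8] cursor@8

Answer: 8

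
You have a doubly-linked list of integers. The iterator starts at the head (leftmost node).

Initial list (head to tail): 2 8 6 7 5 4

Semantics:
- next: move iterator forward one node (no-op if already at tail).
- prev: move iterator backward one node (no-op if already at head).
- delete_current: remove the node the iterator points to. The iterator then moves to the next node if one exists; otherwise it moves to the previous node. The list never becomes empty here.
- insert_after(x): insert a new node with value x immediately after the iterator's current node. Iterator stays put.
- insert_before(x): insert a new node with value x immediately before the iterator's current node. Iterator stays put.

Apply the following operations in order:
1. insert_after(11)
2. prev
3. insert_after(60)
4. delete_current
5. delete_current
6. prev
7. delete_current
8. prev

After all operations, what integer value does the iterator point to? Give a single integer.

After 1 (insert_after(11)): list=[2, 11, 8, 6, 7, 5, 4] cursor@2
After 2 (prev): list=[2, 11, 8, 6, 7, 5, 4] cursor@2
After 3 (insert_after(60)): list=[2, 60, 11, 8, 6, 7, 5, 4] cursor@2
After 4 (delete_current): list=[60, 11, 8, 6, 7, 5, 4] cursor@60
After 5 (delete_current): list=[11, 8, 6, 7, 5, 4] cursor@11
After 6 (prev): list=[11, 8, 6, 7, 5, 4] cursor@11
After 7 (delete_current): list=[8, 6, 7, 5, 4] cursor@8
After 8 (prev): list=[8, 6, 7, 5, 4] cursor@8

Answer: 8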